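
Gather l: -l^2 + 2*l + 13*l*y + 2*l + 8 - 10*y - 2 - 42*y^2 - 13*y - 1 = -l^2 + l*(13*y + 4) - 42*y^2 - 23*y + 5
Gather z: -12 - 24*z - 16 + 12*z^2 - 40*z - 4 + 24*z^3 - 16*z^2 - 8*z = 24*z^3 - 4*z^2 - 72*z - 32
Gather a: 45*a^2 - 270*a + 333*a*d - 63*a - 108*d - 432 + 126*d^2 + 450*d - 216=45*a^2 + a*(333*d - 333) + 126*d^2 + 342*d - 648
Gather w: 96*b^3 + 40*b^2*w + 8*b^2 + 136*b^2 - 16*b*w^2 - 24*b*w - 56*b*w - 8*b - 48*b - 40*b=96*b^3 + 144*b^2 - 16*b*w^2 - 96*b + w*(40*b^2 - 80*b)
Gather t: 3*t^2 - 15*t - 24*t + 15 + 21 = 3*t^2 - 39*t + 36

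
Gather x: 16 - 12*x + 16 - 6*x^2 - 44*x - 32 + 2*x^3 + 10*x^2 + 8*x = 2*x^3 + 4*x^2 - 48*x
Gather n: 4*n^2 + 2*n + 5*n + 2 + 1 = 4*n^2 + 7*n + 3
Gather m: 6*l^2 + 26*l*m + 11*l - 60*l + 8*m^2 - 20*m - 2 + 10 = 6*l^2 - 49*l + 8*m^2 + m*(26*l - 20) + 8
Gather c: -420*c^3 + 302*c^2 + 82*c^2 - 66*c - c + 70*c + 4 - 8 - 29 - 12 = -420*c^3 + 384*c^2 + 3*c - 45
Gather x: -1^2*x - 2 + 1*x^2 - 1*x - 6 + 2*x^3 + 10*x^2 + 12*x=2*x^3 + 11*x^2 + 10*x - 8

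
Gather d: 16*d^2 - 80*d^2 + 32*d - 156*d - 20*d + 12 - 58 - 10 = -64*d^2 - 144*d - 56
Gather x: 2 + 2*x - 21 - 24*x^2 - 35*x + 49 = -24*x^2 - 33*x + 30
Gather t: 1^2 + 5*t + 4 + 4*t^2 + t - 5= 4*t^2 + 6*t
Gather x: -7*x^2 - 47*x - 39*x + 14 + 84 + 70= -7*x^2 - 86*x + 168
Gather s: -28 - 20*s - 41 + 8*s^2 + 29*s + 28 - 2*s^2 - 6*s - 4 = 6*s^2 + 3*s - 45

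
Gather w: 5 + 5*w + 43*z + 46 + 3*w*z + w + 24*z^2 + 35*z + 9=w*(3*z + 6) + 24*z^2 + 78*z + 60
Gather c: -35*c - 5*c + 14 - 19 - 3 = -40*c - 8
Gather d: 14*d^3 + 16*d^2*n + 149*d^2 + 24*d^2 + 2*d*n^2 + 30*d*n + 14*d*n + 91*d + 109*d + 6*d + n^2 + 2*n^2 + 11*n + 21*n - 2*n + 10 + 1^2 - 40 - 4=14*d^3 + d^2*(16*n + 173) + d*(2*n^2 + 44*n + 206) + 3*n^2 + 30*n - 33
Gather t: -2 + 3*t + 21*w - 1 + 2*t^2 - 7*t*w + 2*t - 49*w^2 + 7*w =2*t^2 + t*(5 - 7*w) - 49*w^2 + 28*w - 3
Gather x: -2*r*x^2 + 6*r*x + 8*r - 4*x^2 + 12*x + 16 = 8*r + x^2*(-2*r - 4) + x*(6*r + 12) + 16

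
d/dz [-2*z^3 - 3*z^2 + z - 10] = -6*z^2 - 6*z + 1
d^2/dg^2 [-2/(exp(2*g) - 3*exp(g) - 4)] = 2*(2*(2*exp(g) - 3)^2*exp(g) + (4*exp(g) - 3)*(-exp(2*g) + 3*exp(g) + 4))*exp(g)/(-exp(2*g) + 3*exp(g) + 4)^3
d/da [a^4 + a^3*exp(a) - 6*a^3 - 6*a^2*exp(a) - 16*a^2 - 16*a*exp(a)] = a^3*exp(a) + 4*a^3 - 3*a^2*exp(a) - 18*a^2 - 28*a*exp(a) - 32*a - 16*exp(a)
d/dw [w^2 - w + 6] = 2*w - 1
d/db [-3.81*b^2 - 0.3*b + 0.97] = -7.62*b - 0.3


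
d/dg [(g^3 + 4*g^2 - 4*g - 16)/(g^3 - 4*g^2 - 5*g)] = 2*(-4*g^4 - g^3 + 6*g^2 - 64*g - 40)/(g^2*(g^4 - 8*g^3 + 6*g^2 + 40*g + 25))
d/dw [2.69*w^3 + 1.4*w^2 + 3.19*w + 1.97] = 8.07*w^2 + 2.8*w + 3.19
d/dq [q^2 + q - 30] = 2*q + 1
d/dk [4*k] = 4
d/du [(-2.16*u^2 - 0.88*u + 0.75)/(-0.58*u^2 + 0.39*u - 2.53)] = (-1.3528*u^2 + 11.7996*u + 1.9339)/(0.3364*u^4 - 0.4524*u^3 + 3.0869*u^2 - 1.9734*u + 6.4009)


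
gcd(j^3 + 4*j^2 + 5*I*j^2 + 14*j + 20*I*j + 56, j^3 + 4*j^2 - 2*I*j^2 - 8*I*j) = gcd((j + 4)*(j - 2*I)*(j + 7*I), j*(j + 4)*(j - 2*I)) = j^2 + j*(4 - 2*I) - 8*I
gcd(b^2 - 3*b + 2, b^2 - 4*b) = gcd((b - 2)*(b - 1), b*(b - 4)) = 1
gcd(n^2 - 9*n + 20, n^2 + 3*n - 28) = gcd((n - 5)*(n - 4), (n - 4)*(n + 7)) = n - 4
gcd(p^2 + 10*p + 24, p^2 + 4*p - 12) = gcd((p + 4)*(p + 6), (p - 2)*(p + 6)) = p + 6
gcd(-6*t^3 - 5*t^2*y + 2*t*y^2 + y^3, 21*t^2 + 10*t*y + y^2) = 3*t + y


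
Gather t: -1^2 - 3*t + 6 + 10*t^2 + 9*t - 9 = 10*t^2 + 6*t - 4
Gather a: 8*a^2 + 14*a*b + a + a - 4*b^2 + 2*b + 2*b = 8*a^2 + a*(14*b + 2) - 4*b^2 + 4*b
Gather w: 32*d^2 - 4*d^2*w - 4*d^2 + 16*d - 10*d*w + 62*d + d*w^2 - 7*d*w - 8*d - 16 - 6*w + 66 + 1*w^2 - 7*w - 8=28*d^2 + 70*d + w^2*(d + 1) + w*(-4*d^2 - 17*d - 13) + 42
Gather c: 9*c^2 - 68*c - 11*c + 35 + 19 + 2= 9*c^2 - 79*c + 56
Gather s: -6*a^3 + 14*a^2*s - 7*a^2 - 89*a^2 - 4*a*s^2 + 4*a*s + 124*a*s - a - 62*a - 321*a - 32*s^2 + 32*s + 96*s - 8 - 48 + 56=-6*a^3 - 96*a^2 - 384*a + s^2*(-4*a - 32) + s*(14*a^2 + 128*a + 128)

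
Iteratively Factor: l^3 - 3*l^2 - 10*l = (l + 2)*(l^2 - 5*l) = l*(l + 2)*(l - 5)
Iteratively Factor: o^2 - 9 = (o + 3)*(o - 3)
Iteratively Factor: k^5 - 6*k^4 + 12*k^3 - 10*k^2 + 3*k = (k)*(k^4 - 6*k^3 + 12*k^2 - 10*k + 3) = k*(k - 3)*(k^3 - 3*k^2 + 3*k - 1) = k*(k - 3)*(k - 1)*(k^2 - 2*k + 1) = k*(k - 3)*(k - 1)^2*(k - 1)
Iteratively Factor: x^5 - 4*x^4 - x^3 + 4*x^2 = (x)*(x^4 - 4*x^3 - x^2 + 4*x) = x*(x - 1)*(x^3 - 3*x^2 - 4*x) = x^2*(x - 1)*(x^2 - 3*x - 4) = x^2*(x - 1)*(x + 1)*(x - 4)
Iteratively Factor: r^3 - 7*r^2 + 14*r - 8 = (r - 2)*(r^2 - 5*r + 4) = (r - 2)*(r - 1)*(r - 4)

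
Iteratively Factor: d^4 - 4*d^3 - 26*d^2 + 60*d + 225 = (d + 3)*(d^3 - 7*d^2 - 5*d + 75) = (d - 5)*(d + 3)*(d^2 - 2*d - 15) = (d - 5)*(d + 3)^2*(d - 5)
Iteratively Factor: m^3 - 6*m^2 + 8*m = (m - 2)*(m^2 - 4*m) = (m - 4)*(m - 2)*(m)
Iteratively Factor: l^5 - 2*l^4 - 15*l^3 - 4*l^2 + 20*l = (l)*(l^4 - 2*l^3 - 15*l^2 - 4*l + 20) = l*(l - 5)*(l^3 + 3*l^2 - 4) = l*(l - 5)*(l + 2)*(l^2 + l - 2) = l*(l - 5)*(l + 2)^2*(l - 1)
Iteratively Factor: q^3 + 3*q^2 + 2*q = (q)*(q^2 + 3*q + 2) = q*(q + 1)*(q + 2)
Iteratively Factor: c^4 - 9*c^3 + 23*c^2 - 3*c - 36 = (c + 1)*(c^3 - 10*c^2 + 33*c - 36) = (c - 3)*(c + 1)*(c^2 - 7*c + 12) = (c - 4)*(c - 3)*(c + 1)*(c - 3)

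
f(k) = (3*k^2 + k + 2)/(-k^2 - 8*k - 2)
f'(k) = (2*k + 8)*(3*k^2 + k + 2)/(-k^2 - 8*k - 2)^2 + (6*k + 1)/(-k^2 - 8*k - 2)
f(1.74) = -0.68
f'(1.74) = -0.19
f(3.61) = -1.02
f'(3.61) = -0.16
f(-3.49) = 2.55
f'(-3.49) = -1.26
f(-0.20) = -4.36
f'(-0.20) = 75.83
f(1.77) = -0.68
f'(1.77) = -0.19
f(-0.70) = 0.89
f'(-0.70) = 0.86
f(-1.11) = 0.81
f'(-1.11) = -0.17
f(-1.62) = 0.99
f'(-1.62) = -0.48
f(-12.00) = -8.44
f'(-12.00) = -1.28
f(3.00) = -0.91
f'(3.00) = -0.18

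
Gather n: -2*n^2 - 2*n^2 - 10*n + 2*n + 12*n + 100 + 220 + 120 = -4*n^2 + 4*n + 440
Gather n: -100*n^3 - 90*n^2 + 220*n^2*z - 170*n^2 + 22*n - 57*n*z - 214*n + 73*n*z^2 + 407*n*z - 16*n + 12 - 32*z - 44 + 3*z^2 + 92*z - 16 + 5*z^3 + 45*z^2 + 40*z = -100*n^3 + n^2*(220*z - 260) + n*(73*z^2 + 350*z - 208) + 5*z^3 + 48*z^2 + 100*z - 48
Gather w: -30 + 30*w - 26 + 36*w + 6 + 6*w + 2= 72*w - 48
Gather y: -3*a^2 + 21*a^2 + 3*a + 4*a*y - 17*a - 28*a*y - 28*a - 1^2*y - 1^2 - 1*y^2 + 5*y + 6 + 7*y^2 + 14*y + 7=18*a^2 - 42*a + 6*y^2 + y*(18 - 24*a) + 12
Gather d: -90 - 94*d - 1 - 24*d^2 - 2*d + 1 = -24*d^2 - 96*d - 90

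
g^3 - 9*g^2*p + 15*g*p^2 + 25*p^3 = (g - 5*p)^2*(g + p)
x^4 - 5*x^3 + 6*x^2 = x^2*(x - 3)*(x - 2)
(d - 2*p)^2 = d^2 - 4*d*p + 4*p^2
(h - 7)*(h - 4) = h^2 - 11*h + 28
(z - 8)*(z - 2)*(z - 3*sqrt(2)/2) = z^3 - 10*z^2 - 3*sqrt(2)*z^2/2 + 16*z + 15*sqrt(2)*z - 24*sqrt(2)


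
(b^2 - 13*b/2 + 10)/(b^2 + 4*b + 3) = (b^2 - 13*b/2 + 10)/(b^2 + 4*b + 3)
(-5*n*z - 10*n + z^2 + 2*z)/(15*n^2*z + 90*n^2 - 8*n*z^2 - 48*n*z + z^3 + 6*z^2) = (z + 2)/(-3*n*z - 18*n + z^2 + 6*z)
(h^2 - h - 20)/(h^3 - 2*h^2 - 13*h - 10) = (h + 4)/(h^2 + 3*h + 2)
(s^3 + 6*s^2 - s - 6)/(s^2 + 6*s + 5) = (s^2 + 5*s - 6)/(s + 5)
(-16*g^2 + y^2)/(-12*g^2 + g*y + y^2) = (-4*g + y)/(-3*g + y)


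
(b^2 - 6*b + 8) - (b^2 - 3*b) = 8 - 3*b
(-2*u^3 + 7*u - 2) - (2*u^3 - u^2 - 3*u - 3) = -4*u^3 + u^2 + 10*u + 1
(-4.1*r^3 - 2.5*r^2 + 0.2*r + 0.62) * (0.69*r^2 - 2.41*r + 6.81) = -2.829*r^5 + 8.156*r^4 - 21.758*r^3 - 17.0792*r^2 - 0.1322*r + 4.2222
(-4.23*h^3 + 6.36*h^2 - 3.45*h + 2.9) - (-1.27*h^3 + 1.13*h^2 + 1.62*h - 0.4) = -2.96*h^3 + 5.23*h^2 - 5.07*h + 3.3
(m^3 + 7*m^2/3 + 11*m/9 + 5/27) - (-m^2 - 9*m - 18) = m^3 + 10*m^2/3 + 92*m/9 + 491/27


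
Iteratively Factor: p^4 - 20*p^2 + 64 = (p - 4)*(p^3 + 4*p^2 - 4*p - 16) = (p - 4)*(p + 2)*(p^2 + 2*p - 8) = (p - 4)*(p + 2)*(p + 4)*(p - 2)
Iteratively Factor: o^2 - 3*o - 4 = (o + 1)*(o - 4)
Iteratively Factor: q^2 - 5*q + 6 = (q - 2)*(q - 3)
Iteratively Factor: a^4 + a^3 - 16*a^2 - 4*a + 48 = (a - 3)*(a^3 + 4*a^2 - 4*a - 16) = (a - 3)*(a + 2)*(a^2 + 2*a - 8) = (a - 3)*(a + 2)*(a + 4)*(a - 2)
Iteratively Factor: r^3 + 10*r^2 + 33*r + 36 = (r + 4)*(r^2 + 6*r + 9) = (r + 3)*(r + 4)*(r + 3)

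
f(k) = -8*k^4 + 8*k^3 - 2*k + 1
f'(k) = -32*k^3 + 24*k^2 - 2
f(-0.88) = -7.49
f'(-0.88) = 38.39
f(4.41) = -2347.52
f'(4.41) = -2279.76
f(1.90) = -52.18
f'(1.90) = -134.85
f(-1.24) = -30.69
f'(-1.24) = 95.91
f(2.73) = -286.05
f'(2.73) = -474.22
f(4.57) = -2734.02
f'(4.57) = -2554.97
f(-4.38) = -3606.79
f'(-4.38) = 3147.31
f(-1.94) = -166.85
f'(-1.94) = 321.97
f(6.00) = -8651.00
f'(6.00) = -6050.00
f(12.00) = -152087.00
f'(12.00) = -51842.00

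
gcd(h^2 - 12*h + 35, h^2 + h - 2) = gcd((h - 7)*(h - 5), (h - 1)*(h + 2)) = 1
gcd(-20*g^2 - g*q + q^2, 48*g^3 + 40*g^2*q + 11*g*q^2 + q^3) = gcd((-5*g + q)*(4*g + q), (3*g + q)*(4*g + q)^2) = 4*g + q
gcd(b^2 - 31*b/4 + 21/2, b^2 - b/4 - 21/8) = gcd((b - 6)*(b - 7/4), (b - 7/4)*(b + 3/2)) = b - 7/4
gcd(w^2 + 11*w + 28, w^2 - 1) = 1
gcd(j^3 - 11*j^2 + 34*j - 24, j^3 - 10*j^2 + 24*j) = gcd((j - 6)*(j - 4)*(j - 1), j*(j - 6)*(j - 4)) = j^2 - 10*j + 24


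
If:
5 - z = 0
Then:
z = 5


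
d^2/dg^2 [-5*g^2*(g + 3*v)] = -30*g - 30*v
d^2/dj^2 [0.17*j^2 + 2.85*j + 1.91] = 0.340000000000000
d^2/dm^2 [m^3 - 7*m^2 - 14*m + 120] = 6*m - 14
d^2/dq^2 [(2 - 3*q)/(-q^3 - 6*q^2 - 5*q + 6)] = 2*((3*q - 2)*(3*q^2 + 12*q + 5)^2 - 3*(3*q^2 + 12*q + (q + 2)*(3*q - 2) + 5)*(q^3 + 6*q^2 + 5*q - 6))/(q^3 + 6*q^2 + 5*q - 6)^3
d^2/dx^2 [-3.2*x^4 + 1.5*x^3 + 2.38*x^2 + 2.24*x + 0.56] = -38.4*x^2 + 9.0*x + 4.76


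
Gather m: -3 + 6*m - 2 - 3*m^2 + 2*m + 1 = -3*m^2 + 8*m - 4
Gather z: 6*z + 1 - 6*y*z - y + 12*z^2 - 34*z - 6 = -y + 12*z^2 + z*(-6*y - 28) - 5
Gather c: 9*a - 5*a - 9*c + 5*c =4*a - 4*c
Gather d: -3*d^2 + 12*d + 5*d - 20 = -3*d^2 + 17*d - 20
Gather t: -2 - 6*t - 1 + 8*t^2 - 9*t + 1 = 8*t^2 - 15*t - 2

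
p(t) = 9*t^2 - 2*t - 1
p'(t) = 18*t - 2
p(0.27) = -0.88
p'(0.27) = 2.86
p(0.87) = 4.07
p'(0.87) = 13.66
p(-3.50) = 116.25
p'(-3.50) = -65.00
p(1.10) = 7.69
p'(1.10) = 17.80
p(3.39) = 95.65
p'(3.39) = 59.02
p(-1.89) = 34.93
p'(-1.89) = -36.02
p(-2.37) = 54.29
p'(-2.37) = -44.66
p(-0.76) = 5.72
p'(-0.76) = -15.68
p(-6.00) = 335.00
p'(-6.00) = -110.00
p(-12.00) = 1319.00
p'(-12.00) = -218.00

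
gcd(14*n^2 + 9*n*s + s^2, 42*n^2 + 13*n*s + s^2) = 7*n + s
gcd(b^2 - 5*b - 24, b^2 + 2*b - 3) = b + 3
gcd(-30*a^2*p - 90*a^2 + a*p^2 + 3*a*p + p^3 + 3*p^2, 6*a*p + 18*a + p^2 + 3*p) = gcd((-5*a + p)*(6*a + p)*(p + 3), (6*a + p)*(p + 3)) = 6*a*p + 18*a + p^2 + 3*p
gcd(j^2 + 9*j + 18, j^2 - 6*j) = 1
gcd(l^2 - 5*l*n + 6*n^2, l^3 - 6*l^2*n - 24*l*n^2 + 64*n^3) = l - 2*n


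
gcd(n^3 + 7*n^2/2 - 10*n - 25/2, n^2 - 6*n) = 1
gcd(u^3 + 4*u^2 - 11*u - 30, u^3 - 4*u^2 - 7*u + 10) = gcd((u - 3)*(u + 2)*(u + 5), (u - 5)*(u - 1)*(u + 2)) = u + 2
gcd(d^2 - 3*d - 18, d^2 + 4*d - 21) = 1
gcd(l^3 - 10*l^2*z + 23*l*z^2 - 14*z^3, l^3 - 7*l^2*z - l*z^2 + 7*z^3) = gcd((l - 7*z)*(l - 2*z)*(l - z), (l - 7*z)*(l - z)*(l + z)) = l^2 - 8*l*z + 7*z^2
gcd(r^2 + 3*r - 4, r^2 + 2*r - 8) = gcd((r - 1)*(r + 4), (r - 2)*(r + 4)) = r + 4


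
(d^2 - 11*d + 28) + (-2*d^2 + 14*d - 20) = -d^2 + 3*d + 8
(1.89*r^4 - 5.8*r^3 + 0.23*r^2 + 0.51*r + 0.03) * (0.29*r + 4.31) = 0.5481*r^5 + 6.4639*r^4 - 24.9313*r^3 + 1.1392*r^2 + 2.2068*r + 0.1293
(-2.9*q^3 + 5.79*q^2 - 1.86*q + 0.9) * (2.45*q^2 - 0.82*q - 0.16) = -7.105*q^5 + 16.5635*q^4 - 8.8408*q^3 + 2.8038*q^2 - 0.4404*q - 0.144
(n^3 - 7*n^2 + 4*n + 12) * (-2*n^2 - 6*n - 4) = -2*n^5 + 8*n^4 + 30*n^3 - 20*n^2 - 88*n - 48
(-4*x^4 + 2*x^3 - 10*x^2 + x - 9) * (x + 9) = -4*x^5 - 34*x^4 + 8*x^3 - 89*x^2 - 81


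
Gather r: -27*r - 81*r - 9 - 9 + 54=36 - 108*r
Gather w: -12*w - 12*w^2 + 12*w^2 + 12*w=0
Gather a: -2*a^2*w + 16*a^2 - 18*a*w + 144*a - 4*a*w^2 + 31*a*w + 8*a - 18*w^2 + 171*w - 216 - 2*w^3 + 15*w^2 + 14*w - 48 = a^2*(16 - 2*w) + a*(-4*w^2 + 13*w + 152) - 2*w^3 - 3*w^2 + 185*w - 264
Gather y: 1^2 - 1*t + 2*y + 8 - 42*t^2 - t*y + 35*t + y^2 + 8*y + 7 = -42*t^2 + 34*t + y^2 + y*(10 - t) + 16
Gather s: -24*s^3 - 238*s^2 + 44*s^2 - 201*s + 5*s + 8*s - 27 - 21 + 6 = -24*s^3 - 194*s^2 - 188*s - 42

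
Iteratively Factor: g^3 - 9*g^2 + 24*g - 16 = (g - 4)*(g^2 - 5*g + 4) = (g - 4)^2*(g - 1)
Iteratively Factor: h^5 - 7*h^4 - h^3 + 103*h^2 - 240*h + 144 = (h - 4)*(h^4 - 3*h^3 - 13*h^2 + 51*h - 36) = (h - 4)*(h - 3)*(h^3 - 13*h + 12) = (h - 4)*(h - 3)*(h - 1)*(h^2 + h - 12) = (h - 4)*(h - 3)*(h - 1)*(h + 4)*(h - 3)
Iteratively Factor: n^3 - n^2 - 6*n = (n + 2)*(n^2 - 3*n) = n*(n + 2)*(n - 3)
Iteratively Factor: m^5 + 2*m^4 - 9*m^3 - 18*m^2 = (m + 2)*(m^4 - 9*m^2) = m*(m + 2)*(m^3 - 9*m) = m*(m + 2)*(m + 3)*(m^2 - 3*m) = m*(m - 3)*(m + 2)*(m + 3)*(m)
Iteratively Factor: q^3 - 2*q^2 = (q)*(q^2 - 2*q) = q^2*(q - 2)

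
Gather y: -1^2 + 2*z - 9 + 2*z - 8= 4*z - 18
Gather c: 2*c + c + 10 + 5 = 3*c + 15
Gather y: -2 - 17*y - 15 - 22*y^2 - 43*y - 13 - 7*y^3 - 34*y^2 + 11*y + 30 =-7*y^3 - 56*y^2 - 49*y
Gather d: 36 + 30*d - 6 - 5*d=25*d + 30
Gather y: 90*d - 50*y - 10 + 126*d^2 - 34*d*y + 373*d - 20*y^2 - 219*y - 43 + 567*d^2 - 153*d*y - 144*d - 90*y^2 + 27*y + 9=693*d^2 + 319*d - 110*y^2 + y*(-187*d - 242) - 44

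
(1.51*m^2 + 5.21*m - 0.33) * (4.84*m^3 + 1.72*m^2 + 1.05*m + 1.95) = 7.3084*m^5 + 27.8136*m^4 + 8.9495*m^3 + 7.8474*m^2 + 9.813*m - 0.6435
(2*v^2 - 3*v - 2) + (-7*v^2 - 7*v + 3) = -5*v^2 - 10*v + 1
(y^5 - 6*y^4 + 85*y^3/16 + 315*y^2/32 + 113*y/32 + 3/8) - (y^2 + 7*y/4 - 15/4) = y^5 - 6*y^4 + 85*y^3/16 + 283*y^2/32 + 57*y/32 + 33/8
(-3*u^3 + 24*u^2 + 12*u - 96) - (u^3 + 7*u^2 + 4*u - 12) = -4*u^3 + 17*u^2 + 8*u - 84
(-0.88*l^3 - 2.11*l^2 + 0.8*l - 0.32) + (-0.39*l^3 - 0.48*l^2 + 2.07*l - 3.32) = -1.27*l^3 - 2.59*l^2 + 2.87*l - 3.64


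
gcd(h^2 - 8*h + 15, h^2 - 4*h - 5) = h - 5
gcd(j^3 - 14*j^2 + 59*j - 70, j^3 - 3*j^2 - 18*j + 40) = j^2 - 7*j + 10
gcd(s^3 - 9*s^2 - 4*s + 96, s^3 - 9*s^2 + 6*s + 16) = s - 8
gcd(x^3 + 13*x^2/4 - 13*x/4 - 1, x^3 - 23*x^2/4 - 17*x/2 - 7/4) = x + 1/4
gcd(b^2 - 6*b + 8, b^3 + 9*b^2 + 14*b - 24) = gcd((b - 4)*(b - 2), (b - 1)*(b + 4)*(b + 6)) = 1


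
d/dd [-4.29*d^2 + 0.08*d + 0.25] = 0.08 - 8.58*d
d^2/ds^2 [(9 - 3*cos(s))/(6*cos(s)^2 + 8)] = 3*(72*(3 - cos(s))*sin(s)^2*cos(s)^2 + (3*cos(s)^2 + 4)^2*cos(s) + 6*(3*cos(s)^2 + 4)*(3*cos(2*s) - cos(3*s)))/(2*(3*cos(s)^2 + 4)^3)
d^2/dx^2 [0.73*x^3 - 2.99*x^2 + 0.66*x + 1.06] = 4.38*x - 5.98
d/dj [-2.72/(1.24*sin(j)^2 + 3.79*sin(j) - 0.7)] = (6.7456*sin(j) + 10.3088)*cos(j)/(1.24*sin(j)^2 + 3.79*sin(j) - 0.7)^2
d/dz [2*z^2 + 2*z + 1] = 4*z + 2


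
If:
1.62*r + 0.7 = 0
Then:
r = -0.43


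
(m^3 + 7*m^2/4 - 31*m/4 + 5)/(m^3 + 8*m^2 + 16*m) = (4*m^2 - 9*m + 5)/(4*m*(m + 4))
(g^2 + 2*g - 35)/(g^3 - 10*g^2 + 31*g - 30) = (g + 7)/(g^2 - 5*g + 6)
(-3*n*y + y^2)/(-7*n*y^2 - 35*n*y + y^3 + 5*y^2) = (3*n - y)/(7*n*y + 35*n - y^2 - 5*y)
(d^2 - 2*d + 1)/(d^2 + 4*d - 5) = (d - 1)/(d + 5)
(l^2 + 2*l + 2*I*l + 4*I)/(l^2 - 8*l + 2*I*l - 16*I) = (l + 2)/(l - 8)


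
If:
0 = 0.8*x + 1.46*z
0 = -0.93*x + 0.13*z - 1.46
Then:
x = -1.46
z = 0.80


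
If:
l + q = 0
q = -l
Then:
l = -q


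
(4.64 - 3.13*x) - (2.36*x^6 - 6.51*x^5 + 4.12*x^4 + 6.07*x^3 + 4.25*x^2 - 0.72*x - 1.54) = -2.36*x^6 + 6.51*x^5 - 4.12*x^4 - 6.07*x^3 - 4.25*x^2 - 2.41*x + 6.18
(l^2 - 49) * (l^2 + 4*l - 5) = l^4 + 4*l^3 - 54*l^2 - 196*l + 245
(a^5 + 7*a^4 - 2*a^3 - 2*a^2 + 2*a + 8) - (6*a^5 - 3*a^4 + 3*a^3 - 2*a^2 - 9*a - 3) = -5*a^5 + 10*a^4 - 5*a^3 + 11*a + 11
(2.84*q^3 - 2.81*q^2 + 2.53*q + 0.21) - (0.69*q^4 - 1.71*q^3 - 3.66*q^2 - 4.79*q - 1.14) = -0.69*q^4 + 4.55*q^3 + 0.85*q^2 + 7.32*q + 1.35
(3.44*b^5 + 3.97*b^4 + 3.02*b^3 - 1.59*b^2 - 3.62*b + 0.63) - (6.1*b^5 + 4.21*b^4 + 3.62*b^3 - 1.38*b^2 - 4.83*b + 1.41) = -2.66*b^5 - 0.24*b^4 - 0.6*b^3 - 0.21*b^2 + 1.21*b - 0.78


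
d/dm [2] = 0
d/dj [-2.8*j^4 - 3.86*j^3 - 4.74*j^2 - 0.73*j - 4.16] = -11.2*j^3 - 11.58*j^2 - 9.48*j - 0.73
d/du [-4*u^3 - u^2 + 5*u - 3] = -12*u^2 - 2*u + 5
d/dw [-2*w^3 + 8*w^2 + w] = -6*w^2 + 16*w + 1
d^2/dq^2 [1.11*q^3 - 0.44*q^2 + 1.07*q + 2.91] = 6.66*q - 0.88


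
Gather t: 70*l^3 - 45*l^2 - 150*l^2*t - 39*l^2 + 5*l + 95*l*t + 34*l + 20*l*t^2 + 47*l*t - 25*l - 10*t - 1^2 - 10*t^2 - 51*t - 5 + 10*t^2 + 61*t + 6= 70*l^3 - 84*l^2 + 20*l*t^2 + 14*l + t*(-150*l^2 + 142*l)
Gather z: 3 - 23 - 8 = -28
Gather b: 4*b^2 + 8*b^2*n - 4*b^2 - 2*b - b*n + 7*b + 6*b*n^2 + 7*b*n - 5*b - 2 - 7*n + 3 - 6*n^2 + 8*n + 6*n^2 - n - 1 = 8*b^2*n + b*(6*n^2 + 6*n)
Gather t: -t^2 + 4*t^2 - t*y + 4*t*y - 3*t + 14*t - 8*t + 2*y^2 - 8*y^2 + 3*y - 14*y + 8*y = 3*t^2 + t*(3*y + 3) - 6*y^2 - 3*y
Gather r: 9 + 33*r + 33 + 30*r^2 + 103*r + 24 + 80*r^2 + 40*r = 110*r^2 + 176*r + 66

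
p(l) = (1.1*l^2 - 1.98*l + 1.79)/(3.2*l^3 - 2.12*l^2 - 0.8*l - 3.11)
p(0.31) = -0.37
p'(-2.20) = -0.15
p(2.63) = 0.11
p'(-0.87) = -0.54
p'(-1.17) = -0.49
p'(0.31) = 0.50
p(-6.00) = -0.07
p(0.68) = -0.26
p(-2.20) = -0.25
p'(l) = (2.2*l - 1.98)/(3.2*l^3 - 2.12*l^2 - 0.8*l - 3.11) + (-9.6*l^2 + 4.24*l + 0.8)*(1.1*l^2 - 1.98*l + 1.79)/(3.2*l^3 - 2.12*l^2 - 0.8*l - 3.11)^2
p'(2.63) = -0.06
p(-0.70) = -0.79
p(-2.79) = -0.18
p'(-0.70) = -0.41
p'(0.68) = 0.08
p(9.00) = 0.03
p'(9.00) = -0.00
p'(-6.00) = -0.01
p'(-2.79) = -0.09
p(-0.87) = -0.71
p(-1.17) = -0.55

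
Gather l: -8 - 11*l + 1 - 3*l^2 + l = -3*l^2 - 10*l - 7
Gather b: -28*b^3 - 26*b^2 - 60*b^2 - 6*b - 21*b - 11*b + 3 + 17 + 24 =-28*b^3 - 86*b^2 - 38*b + 44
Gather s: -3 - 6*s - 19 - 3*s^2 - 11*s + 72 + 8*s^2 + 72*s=5*s^2 + 55*s + 50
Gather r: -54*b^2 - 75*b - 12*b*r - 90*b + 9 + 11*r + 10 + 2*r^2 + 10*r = -54*b^2 - 165*b + 2*r^2 + r*(21 - 12*b) + 19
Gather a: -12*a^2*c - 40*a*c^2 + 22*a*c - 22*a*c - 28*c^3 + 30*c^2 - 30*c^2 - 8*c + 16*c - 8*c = -12*a^2*c - 40*a*c^2 - 28*c^3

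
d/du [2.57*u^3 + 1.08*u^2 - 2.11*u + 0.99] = 7.71*u^2 + 2.16*u - 2.11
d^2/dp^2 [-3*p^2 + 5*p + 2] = -6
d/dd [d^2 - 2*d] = 2*d - 2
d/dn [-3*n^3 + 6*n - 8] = 6 - 9*n^2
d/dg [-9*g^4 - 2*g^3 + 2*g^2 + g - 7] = -36*g^3 - 6*g^2 + 4*g + 1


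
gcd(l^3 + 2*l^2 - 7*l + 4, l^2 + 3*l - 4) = l^2 + 3*l - 4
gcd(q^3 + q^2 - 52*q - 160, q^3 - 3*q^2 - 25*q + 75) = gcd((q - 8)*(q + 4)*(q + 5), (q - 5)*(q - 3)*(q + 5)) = q + 5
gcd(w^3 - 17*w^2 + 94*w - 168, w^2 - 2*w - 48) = 1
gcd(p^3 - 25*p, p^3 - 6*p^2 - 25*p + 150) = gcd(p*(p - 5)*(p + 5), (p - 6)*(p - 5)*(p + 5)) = p^2 - 25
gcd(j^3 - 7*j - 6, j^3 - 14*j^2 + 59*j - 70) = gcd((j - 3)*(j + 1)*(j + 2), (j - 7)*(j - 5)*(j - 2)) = 1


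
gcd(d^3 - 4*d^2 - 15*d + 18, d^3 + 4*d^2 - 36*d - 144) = d - 6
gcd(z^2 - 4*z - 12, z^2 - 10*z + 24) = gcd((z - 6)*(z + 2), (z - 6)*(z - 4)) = z - 6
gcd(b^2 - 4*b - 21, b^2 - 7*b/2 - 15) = 1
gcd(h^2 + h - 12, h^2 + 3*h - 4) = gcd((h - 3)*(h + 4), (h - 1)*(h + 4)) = h + 4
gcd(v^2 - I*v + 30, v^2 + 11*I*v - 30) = v + 5*I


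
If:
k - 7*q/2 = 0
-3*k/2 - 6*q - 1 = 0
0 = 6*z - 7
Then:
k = -14/45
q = -4/45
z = 7/6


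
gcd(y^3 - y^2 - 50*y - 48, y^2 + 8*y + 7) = y + 1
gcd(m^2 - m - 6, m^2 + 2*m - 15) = m - 3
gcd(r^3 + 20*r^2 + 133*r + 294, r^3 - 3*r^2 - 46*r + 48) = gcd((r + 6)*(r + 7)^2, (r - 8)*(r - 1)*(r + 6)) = r + 6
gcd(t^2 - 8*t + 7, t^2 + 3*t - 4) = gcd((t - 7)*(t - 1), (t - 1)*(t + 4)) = t - 1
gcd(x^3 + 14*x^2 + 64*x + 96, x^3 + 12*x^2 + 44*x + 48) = x^2 + 10*x + 24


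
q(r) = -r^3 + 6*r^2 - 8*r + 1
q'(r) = -3*r^2 + 12*r - 8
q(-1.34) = 24.90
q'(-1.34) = -29.47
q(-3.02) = 107.43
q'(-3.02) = -71.60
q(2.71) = 3.48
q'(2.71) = 2.49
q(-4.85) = 295.02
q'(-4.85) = -136.77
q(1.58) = -0.61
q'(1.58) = 3.47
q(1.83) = 0.32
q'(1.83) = 3.91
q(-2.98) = 104.59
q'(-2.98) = -70.40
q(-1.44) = 27.95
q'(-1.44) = -31.50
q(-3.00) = 106.00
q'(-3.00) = -71.00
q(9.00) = -314.00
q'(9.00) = -143.00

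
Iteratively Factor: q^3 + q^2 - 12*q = (q - 3)*(q^2 + 4*q) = (q - 3)*(q + 4)*(q)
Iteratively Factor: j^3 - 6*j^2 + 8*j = (j - 4)*(j^2 - 2*j) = j*(j - 4)*(j - 2)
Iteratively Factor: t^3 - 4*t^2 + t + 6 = (t - 3)*(t^2 - t - 2) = (t - 3)*(t + 1)*(t - 2)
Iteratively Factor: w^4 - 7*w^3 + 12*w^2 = (w - 3)*(w^3 - 4*w^2) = w*(w - 3)*(w^2 - 4*w) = w^2*(w - 3)*(w - 4)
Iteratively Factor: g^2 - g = (g - 1)*(g)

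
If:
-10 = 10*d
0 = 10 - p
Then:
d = -1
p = 10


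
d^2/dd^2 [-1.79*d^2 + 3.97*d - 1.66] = -3.58000000000000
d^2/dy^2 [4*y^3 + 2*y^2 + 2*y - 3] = 24*y + 4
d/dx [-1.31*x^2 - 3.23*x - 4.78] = -2.62*x - 3.23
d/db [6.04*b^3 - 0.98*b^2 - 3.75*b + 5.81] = 18.12*b^2 - 1.96*b - 3.75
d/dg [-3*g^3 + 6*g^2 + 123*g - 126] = -9*g^2 + 12*g + 123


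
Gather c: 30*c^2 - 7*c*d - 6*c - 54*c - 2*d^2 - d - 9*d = 30*c^2 + c*(-7*d - 60) - 2*d^2 - 10*d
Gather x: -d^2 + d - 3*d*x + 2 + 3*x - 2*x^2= -d^2 + d - 2*x^2 + x*(3 - 3*d) + 2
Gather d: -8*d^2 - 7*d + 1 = -8*d^2 - 7*d + 1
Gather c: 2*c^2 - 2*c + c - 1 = 2*c^2 - c - 1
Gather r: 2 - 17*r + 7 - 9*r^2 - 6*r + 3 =-9*r^2 - 23*r + 12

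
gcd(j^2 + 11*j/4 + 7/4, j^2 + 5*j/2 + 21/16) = j + 7/4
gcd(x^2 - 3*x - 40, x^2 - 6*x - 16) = x - 8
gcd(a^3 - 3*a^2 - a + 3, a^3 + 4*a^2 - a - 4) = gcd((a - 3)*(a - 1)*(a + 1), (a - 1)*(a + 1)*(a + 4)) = a^2 - 1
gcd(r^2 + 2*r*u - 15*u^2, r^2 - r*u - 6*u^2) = r - 3*u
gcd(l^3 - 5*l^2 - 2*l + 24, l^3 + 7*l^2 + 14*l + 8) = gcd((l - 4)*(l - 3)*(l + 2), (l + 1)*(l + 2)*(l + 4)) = l + 2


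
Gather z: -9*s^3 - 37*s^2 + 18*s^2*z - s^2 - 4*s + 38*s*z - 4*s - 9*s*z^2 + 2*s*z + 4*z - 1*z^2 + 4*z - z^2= -9*s^3 - 38*s^2 - 8*s + z^2*(-9*s - 2) + z*(18*s^2 + 40*s + 8)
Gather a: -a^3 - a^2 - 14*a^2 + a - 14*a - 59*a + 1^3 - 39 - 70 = -a^3 - 15*a^2 - 72*a - 108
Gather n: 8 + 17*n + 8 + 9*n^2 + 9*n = 9*n^2 + 26*n + 16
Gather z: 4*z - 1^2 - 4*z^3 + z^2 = -4*z^3 + z^2 + 4*z - 1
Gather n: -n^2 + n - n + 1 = 1 - n^2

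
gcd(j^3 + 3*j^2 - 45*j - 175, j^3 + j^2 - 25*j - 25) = j + 5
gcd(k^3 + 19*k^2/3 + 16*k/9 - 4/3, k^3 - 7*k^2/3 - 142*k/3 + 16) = k^2 + 17*k/3 - 2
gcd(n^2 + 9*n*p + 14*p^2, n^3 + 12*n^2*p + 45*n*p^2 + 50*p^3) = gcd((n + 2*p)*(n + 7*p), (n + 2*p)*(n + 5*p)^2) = n + 2*p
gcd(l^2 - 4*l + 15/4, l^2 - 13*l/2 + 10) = l - 5/2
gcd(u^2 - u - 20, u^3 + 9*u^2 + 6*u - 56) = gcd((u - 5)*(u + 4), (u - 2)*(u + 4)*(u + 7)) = u + 4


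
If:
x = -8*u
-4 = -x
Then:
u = -1/2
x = 4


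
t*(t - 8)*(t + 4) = t^3 - 4*t^2 - 32*t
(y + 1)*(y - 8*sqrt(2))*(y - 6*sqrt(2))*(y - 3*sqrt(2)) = y^4 - 17*sqrt(2)*y^3 + y^3 - 17*sqrt(2)*y^2 + 180*y^2 - 288*sqrt(2)*y + 180*y - 288*sqrt(2)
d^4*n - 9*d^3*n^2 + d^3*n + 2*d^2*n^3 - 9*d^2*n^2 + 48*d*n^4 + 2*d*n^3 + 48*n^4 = (d - 8*n)*(d - 3*n)*(d + 2*n)*(d*n + n)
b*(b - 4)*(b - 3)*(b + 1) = b^4 - 6*b^3 + 5*b^2 + 12*b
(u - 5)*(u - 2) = u^2 - 7*u + 10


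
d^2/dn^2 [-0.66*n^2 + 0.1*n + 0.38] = -1.32000000000000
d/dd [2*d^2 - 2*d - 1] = 4*d - 2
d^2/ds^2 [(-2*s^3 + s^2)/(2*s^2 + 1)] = 2*(4*s^3 - 6*s^2 - 6*s + 1)/(8*s^6 + 12*s^4 + 6*s^2 + 1)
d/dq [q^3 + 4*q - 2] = 3*q^2 + 4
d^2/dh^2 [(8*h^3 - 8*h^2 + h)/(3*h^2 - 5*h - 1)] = 2*(113*h^3 + 48*h^2 + 33*h - 13)/(27*h^6 - 135*h^5 + 198*h^4 - 35*h^3 - 66*h^2 - 15*h - 1)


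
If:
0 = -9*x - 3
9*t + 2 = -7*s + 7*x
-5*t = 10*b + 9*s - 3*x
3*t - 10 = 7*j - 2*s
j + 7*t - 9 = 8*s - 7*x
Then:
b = 4843/6375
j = -2011/1275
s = -1544/1275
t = 587/1275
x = -1/3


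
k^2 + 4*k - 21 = (k - 3)*(k + 7)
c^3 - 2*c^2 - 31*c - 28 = (c - 7)*(c + 1)*(c + 4)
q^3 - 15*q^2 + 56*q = q*(q - 8)*(q - 7)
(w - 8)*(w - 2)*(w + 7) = w^3 - 3*w^2 - 54*w + 112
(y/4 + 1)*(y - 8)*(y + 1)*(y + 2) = y^4/4 - y^3/4 - 21*y^2/2 - 26*y - 16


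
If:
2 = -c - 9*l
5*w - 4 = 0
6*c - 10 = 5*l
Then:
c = 80/59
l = -22/59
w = 4/5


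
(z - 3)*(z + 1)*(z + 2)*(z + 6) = z^4 + 6*z^3 - 7*z^2 - 48*z - 36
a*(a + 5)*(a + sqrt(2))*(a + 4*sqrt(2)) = a^4 + 5*a^3 + 5*sqrt(2)*a^3 + 8*a^2 + 25*sqrt(2)*a^2 + 40*a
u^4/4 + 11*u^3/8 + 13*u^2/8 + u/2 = u*(u/4 + 1)*(u + 1/2)*(u + 1)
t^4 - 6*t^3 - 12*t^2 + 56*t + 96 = (t - 6)*(t - 4)*(t + 2)^2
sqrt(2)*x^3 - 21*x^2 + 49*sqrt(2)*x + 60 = (x - 6*sqrt(2))*(x - 5*sqrt(2))*(sqrt(2)*x + 1)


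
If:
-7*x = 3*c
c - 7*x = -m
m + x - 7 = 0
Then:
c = -49/31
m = 196/31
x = 21/31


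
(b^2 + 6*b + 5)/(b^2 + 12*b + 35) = (b + 1)/(b + 7)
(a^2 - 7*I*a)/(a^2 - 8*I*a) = (a - 7*I)/(a - 8*I)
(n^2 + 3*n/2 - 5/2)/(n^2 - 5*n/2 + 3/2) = (2*n + 5)/(2*n - 3)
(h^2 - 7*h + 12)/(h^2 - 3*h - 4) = (h - 3)/(h + 1)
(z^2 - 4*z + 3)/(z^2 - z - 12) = (-z^2 + 4*z - 3)/(-z^2 + z + 12)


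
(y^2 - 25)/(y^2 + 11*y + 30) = (y - 5)/(y + 6)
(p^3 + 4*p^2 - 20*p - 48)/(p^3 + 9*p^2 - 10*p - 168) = (p + 2)/(p + 7)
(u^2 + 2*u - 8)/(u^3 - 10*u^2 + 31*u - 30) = (u + 4)/(u^2 - 8*u + 15)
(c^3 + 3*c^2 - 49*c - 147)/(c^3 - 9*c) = (c^2 - 49)/(c*(c - 3))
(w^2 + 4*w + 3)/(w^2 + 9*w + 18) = (w + 1)/(w + 6)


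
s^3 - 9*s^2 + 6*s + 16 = (s - 8)*(s - 2)*(s + 1)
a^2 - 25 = (a - 5)*(a + 5)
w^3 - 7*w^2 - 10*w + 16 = (w - 8)*(w - 1)*(w + 2)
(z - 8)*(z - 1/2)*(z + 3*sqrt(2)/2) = z^3 - 17*z^2/2 + 3*sqrt(2)*z^2/2 - 51*sqrt(2)*z/4 + 4*z + 6*sqrt(2)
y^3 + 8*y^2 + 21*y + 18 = (y + 2)*(y + 3)^2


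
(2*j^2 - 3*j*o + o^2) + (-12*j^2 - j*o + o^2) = -10*j^2 - 4*j*o + 2*o^2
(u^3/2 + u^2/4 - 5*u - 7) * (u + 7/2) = u^4/2 + 2*u^3 - 33*u^2/8 - 49*u/2 - 49/2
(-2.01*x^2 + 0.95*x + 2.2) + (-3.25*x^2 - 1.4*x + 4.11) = -5.26*x^2 - 0.45*x + 6.31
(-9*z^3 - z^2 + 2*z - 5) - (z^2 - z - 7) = -9*z^3 - 2*z^2 + 3*z + 2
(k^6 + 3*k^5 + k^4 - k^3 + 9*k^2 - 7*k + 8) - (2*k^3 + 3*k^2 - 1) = k^6 + 3*k^5 + k^4 - 3*k^3 + 6*k^2 - 7*k + 9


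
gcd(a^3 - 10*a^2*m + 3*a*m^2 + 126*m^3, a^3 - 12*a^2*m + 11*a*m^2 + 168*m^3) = a^2 - 4*a*m - 21*m^2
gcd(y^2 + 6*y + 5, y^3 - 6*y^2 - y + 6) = y + 1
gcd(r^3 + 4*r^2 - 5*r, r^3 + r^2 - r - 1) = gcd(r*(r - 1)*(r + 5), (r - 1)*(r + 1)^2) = r - 1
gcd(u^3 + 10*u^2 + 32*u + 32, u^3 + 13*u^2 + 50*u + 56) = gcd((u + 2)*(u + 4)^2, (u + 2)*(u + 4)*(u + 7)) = u^2 + 6*u + 8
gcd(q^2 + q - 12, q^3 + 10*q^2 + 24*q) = q + 4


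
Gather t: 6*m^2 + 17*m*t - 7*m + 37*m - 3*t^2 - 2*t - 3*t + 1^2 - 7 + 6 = 6*m^2 + 30*m - 3*t^2 + t*(17*m - 5)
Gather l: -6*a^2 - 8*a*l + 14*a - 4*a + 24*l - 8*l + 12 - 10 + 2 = -6*a^2 + 10*a + l*(16 - 8*a) + 4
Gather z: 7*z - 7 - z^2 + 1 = -z^2 + 7*z - 6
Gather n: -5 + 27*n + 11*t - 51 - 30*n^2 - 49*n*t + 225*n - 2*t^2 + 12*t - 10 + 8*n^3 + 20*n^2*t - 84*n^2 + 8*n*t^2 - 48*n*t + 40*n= 8*n^3 + n^2*(20*t - 114) + n*(8*t^2 - 97*t + 292) - 2*t^2 + 23*t - 66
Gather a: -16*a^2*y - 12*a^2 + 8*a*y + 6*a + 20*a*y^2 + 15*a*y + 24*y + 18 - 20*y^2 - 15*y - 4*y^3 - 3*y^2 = a^2*(-16*y - 12) + a*(20*y^2 + 23*y + 6) - 4*y^3 - 23*y^2 + 9*y + 18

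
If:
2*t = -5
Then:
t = -5/2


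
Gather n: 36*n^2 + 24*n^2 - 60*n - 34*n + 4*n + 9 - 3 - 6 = 60*n^2 - 90*n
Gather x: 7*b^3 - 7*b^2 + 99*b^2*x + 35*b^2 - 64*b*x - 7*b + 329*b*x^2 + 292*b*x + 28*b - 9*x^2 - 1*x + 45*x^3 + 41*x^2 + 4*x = 7*b^3 + 28*b^2 + 21*b + 45*x^3 + x^2*(329*b + 32) + x*(99*b^2 + 228*b + 3)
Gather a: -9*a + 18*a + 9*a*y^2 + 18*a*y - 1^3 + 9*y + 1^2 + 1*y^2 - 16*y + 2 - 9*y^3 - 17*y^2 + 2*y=a*(9*y^2 + 18*y + 9) - 9*y^3 - 16*y^2 - 5*y + 2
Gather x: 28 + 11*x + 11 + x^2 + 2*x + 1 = x^2 + 13*x + 40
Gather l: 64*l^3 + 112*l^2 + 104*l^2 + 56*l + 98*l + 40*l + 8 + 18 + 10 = 64*l^3 + 216*l^2 + 194*l + 36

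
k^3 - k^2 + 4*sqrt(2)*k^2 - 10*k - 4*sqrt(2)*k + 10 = (k - 1)*(k - sqrt(2))*(k + 5*sqrt(2))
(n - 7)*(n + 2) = n^2 - 5*n - 14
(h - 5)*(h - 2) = h^2 - 7*h + 10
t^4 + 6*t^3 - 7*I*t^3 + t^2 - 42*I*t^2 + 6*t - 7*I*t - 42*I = (t + 6)*(t - 7*I)*(t - I)*(t + I)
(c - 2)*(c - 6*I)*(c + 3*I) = c^3 - 2*c^2 - 3*I*c^2 + 18*c + 6*I*c - 36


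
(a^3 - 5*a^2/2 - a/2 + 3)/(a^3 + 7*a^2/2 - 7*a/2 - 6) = (a - 2)/(a + 4)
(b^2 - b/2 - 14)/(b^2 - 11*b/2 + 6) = (2*b + 7)/(2*b - 3)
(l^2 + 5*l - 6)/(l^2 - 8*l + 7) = (l + 6)/(l - 7)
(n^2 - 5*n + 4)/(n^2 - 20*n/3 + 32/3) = 3*(n - 1)/(3*n - 8)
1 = 1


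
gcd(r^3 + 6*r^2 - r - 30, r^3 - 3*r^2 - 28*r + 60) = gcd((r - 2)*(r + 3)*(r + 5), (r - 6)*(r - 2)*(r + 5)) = r^2 + 3*r - 10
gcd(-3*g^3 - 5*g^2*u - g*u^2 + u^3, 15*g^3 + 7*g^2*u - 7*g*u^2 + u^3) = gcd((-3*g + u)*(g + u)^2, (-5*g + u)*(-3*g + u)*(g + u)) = -3*g^2 - 2*g*u + u^2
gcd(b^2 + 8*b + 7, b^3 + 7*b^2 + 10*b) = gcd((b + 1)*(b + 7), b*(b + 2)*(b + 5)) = 1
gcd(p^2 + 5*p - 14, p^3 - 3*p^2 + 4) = p - 2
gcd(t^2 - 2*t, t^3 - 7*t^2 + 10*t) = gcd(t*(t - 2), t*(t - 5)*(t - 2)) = t^2 - 2*t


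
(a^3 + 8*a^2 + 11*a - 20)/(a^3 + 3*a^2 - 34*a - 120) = (a - 1)/(a - 6)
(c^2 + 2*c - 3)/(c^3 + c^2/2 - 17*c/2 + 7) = 2*(c + 3)/(2*c^2 + 3*c - 14)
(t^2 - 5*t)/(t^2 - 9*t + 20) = t/(t - 4)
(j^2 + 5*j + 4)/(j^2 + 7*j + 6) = (j + 4)/(j + 6)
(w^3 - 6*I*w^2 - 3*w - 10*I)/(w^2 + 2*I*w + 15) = (w^3 - 6*I*w^2 - 3*w - 10*I)/(w^2 + 2*I*w + 15)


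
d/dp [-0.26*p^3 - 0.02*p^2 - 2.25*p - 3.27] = -0.78*p^2 - 0.04*p - 2.25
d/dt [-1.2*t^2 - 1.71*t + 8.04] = -2.4*t - 1.71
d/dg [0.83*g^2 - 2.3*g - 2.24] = 1.66*g - 2.3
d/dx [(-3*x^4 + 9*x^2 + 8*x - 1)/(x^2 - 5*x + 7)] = (-6*x^5 + 45*x^4 - 84*x^3 - 53*x^2 + 128*x + 51)/(x^4 - 10*x^3 + 39*x^2 - 70*x + 49)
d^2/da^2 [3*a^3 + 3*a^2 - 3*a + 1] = 18*a + 6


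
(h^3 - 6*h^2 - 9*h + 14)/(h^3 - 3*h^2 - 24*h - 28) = (h - 1)/(h + 2)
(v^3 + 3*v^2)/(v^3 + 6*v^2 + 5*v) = v*(v + 3)/(v^2 + 6*v + 5)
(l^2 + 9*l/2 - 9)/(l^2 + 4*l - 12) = (l - 3/2)/(l - 2)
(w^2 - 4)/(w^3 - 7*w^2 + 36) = (w - 2)/(w^2 - 9*w + 18)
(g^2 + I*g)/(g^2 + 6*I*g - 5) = g/(g + 5*I)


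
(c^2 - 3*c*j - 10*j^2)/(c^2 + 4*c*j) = (c^2 - 3*c*j - 10*j^2)/(c*(c + 4*j))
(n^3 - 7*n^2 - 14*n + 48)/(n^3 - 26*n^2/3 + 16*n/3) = 3*(n^2 + n - 6)/(n*(3*n - 2))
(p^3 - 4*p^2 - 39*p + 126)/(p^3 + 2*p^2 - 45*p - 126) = (p - 3)/(p + 3)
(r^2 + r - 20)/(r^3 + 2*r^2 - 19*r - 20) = 1/(r + 1)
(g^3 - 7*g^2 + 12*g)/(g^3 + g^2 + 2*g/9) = 9*(g^2 - 7*g + 12)/(9*g^2 + 9*g + 2)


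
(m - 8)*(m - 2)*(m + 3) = m^3 - 7*m^2 - 14*m + 48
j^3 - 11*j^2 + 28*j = j*(j - 7)*(j - 4)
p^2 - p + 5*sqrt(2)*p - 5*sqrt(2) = (p - 1)*(p + 5*sqrt(2))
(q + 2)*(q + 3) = q^2 + 5*q + 6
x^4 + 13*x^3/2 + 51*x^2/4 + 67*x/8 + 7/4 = (x + 1/2)^2*(x + 2)*(x + 7/2)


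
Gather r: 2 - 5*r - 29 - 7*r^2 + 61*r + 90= -7*r^2 + 56*r + 63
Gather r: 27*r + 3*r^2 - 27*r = 3*r^2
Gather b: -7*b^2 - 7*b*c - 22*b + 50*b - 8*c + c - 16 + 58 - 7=-7*b^2 + b*(28 - 7*c) - 7*c + 35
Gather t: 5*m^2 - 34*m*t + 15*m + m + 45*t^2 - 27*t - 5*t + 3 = 5*m^2 + 16*m + 45*t^2 + t*(-34*m - 32) + 3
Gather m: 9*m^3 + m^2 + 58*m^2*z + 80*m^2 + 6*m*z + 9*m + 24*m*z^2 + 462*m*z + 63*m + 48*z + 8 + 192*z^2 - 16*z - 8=9*m^3 + m^2*(58*z + 81) + m*(24*z^2 + 468*z + 72) + 192*z^2 + 32*z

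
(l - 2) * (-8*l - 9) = -8*l^2 + 7*l + 18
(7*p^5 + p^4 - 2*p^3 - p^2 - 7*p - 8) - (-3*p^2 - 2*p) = 7*p^5 + p^4 - 2*p^3 + 2*p^2 - 5*p - 8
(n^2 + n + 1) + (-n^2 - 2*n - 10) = -n - 9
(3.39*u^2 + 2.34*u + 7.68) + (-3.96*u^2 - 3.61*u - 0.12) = -0.57*u^2 - 1.27*u + 7.56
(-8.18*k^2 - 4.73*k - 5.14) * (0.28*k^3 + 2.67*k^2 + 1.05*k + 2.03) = -2.2904*k^5 - 23.165*k^4 - 22.6573*k^3 - 35.2957*k^2 - 14.9989*k - 10.4342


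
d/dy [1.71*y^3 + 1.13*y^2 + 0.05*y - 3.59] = 5.13*y^2 + 2.26*y + 0.05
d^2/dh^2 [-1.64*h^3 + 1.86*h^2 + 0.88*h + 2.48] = 3.72 - 9.84*h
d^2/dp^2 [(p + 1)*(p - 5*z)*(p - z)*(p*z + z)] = 2*z*(6*p^2 - 18*p*z + 6*p + 5*z^2 - 12*z + 1)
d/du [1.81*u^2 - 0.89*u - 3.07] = 3.62*u - 0.89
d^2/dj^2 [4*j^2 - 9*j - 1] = 8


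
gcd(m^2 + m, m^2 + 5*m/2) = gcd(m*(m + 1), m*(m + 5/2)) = m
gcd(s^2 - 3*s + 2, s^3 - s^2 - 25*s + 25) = s - 1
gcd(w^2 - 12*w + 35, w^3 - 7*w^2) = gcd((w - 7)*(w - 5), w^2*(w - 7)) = w - 7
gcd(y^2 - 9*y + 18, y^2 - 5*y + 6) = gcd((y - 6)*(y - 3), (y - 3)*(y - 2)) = y - 3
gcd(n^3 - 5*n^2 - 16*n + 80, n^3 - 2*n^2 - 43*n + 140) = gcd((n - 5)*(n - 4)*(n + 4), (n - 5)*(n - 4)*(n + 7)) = n^2 - 9*n + 20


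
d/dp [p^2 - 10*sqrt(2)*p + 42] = 2*p - 10*sqrt(2)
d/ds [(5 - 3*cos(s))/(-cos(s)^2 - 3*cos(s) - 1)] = (3*cos(s)^2 - 10*cos(s) - 18)*sin(s)/(cos(s)^2 + 3*cos(s) + 1)^2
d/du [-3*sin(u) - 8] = -3*cos(u)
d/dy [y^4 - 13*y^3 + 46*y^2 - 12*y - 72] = 4*y^3 - 39*y^2 + 92*y - 12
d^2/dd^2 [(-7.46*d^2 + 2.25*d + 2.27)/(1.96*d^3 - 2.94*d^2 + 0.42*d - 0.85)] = (-57.3166719999999*d^6 + 51.8615999999995*d^5 + 63.6992160000001*d^4 - 366.518824*d^3 + 285.775056*d^2 - 27.863556*d - 19.717804)/(7.529536*d^9 - 33.882912*d^8 + 55.664784*d^7 - 49.729512*d^6 + 41.316408*d^5 - 27.795348*d^4 + 10.619868*d^3 - 6.82227*d^2 + 0.91035*d - 0.614125)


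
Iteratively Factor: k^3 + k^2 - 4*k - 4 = (k - 2)*(k^2 + 3*k + 2) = (k - 2)*(k + 1)*(k + 2)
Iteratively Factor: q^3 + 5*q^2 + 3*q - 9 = (q + 3)*(q^2 + 2*q - 3) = (q - 1)*(q + 3)*(q + 3)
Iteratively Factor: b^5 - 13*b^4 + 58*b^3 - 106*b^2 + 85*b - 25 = (b - 1)*(b^4 - 12*b^3 + 46*b^2 - 60*b + 25) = (b - 1)^2*(b^3 - 11*b^2 + 35*b - 25) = (b - 5)*(b - 1)^2*(b^2 - 6*b + 5) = (b - 5)^2*(b - 1)^2*(b - 1)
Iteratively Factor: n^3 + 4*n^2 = (n)*(n^2 + 4*n) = n^2*(n + 4)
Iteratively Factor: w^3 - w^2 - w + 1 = (w - 1)*(w^2 - 1) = (w - 1)*(w + 1)*(w - 1)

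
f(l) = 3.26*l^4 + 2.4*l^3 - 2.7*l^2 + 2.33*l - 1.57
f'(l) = 13.04*l^3 + 7.2*l^2 - 5.4*l + 2.33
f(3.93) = 889.22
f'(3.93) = 883.82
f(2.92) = 278.97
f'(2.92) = 372.61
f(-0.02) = -1.62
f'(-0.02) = 2.44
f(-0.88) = -5.39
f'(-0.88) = 3.77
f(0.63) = -0.06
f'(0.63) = 5.05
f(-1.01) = -5.76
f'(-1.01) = 1.69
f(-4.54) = 1092.59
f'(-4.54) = -1044.99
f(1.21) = 8.54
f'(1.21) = 29.44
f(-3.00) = 166.40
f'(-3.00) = -268.75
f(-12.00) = 63033.83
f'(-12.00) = -21429.19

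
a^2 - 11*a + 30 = (a - 6)*(a - 5)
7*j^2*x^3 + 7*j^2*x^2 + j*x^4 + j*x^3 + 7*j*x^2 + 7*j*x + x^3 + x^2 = x*(7*j + x)*(x + 1)*(j*x + 1)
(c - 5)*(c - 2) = c^2 - 7*c + 10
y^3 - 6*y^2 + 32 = (y - 4)^2*(y + 2)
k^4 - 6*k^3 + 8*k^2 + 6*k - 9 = (k - 3)^2*(k - 1)*(k + 1)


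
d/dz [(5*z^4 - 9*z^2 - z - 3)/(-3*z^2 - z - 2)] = (-30*z^5 - 15*z^4 - 40*z^3 + 6*z^2 + 18*z - 1)/(9*z^4 + 6*z^3 + 13*z^2 + 4*z + 4)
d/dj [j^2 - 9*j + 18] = 2*j - 9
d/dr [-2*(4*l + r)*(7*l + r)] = -22*l - 4*r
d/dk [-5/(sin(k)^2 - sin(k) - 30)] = 5*(2*sin(k) - 1)*cos(k)/(sin(k) + cos(k)^2 + 29)^2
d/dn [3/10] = 0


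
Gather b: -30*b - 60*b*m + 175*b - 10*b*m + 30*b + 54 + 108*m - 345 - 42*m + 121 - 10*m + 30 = b*(175 - 70*m) + 56*m - 140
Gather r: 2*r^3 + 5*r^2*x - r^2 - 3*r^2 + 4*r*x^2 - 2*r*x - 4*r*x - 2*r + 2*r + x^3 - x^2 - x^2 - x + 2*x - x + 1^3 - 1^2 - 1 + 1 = 2*r^3 + r^2*(5*x - 4) + r*(4*x^2 - 6*x) + x^3 - 2*x^2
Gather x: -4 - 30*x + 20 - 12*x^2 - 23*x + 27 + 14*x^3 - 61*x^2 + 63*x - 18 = 14*x^3 - 73*x^2 + 10*x + 25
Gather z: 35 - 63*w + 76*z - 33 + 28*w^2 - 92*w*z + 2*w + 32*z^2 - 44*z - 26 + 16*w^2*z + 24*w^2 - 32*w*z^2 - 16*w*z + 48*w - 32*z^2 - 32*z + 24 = 52*w^2 - 32*w*z^2 - 13*w + z*(16*w^2 - 108*w)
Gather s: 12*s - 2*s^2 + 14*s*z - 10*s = -2*s^2 + s*(14*z + 2)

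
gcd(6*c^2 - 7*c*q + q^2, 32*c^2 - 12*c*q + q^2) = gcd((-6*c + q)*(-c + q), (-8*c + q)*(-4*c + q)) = 1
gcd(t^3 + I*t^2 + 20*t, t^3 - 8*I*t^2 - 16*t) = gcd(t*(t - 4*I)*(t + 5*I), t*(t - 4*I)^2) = t^2 - 4*I*t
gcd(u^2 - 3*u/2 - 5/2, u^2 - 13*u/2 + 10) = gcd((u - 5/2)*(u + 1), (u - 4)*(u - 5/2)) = u - 5/2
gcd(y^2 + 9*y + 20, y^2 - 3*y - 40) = y + 5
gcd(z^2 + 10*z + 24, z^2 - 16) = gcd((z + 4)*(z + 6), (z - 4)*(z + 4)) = z + 4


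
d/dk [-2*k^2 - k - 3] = -4*k - 1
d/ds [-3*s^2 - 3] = -6*s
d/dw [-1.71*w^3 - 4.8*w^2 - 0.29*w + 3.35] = -5.13*w^2 - 9.6*w - 0.29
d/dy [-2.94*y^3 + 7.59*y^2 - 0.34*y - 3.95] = -8.82*y^2 + 15.18*y - 0.34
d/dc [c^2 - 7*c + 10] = 2*c - 7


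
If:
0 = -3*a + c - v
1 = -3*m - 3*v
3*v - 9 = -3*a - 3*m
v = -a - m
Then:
No Solution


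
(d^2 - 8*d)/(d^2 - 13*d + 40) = d/(d - 5)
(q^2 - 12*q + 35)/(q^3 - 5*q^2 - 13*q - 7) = (q - 5)/(q^2 + 2*q + 1)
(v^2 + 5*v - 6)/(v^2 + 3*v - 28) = (v^2 + 5*v - 6)/(v^2 + 3*v - 28)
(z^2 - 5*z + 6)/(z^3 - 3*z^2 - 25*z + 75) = (z - 2)/(z^2 - 25)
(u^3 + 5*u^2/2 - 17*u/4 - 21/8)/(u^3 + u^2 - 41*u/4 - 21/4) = (u - 3/2)/(u - 3)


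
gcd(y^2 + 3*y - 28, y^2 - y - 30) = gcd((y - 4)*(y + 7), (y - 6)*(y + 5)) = 1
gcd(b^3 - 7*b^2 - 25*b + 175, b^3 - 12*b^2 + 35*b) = b^2 - 12*b + 35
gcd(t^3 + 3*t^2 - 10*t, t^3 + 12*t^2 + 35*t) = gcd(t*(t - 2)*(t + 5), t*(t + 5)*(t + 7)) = t^2 + 5*t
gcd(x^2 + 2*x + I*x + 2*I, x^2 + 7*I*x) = 1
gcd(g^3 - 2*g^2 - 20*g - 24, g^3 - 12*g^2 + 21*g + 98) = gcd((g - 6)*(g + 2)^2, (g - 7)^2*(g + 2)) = g + 2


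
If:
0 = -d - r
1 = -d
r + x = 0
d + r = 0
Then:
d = -1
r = 1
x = -1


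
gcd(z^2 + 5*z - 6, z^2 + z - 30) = z + 6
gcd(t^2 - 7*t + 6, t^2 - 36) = t - 6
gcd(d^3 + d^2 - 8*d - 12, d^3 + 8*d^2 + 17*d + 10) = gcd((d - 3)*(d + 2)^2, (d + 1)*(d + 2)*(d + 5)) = d + 2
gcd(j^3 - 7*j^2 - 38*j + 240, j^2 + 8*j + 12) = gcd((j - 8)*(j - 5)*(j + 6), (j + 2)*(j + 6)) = j + 6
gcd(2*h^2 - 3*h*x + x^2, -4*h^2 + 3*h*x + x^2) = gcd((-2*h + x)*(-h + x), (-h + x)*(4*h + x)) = -h + x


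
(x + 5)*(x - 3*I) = x^2 + 5*x - 3*I*x - 15*I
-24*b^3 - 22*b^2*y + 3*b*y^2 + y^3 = (-4*b + y)*(b + y)*(6*b + y)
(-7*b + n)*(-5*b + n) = 35*b^2 - 12*b*n + n^2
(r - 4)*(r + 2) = r^2 - 2*r - 8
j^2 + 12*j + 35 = (j + 5)*(j + 7)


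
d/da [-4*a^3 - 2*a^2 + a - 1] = -12*a^2 - 4*a + 1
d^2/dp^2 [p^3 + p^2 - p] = 6*p + 2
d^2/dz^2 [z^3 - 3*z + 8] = 6*z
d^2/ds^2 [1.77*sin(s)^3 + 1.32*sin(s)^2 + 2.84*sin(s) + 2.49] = -4.1675*sin(s) + 3.9825*sin(3*s) + 2.64*cos(2*s)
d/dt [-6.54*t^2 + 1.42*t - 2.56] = 1.42 - 13.08*t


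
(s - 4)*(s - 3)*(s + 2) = s^3 - 5*s^2 - 2*s + 24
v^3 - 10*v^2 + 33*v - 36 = (v - 4)*(v - 3)^2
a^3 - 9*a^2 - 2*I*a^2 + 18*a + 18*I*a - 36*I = (a - 6)*(a - 3)*(a - 2*I)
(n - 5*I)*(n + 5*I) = n^2 + 25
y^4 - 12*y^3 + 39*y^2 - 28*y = y*(y - 7)*(y - 4)*(y - 1)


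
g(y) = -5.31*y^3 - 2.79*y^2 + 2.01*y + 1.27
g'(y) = -15.93*y^2 - 5.58*y + 2.01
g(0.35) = 1.40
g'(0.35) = -1.89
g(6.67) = -1685.14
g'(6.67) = -743.92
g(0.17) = 1.50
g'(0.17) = 0.60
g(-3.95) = 277.05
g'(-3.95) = -224.50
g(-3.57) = 200.14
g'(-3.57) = -181.10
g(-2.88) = 99.18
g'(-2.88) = -114.05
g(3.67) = -291.41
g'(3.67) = -233.03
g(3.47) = -247.21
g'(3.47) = -209.16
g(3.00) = -161.18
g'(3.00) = -158.10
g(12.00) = -9552.05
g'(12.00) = -2358.87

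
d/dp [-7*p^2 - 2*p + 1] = -14*p - 2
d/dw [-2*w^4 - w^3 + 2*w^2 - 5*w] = -8*w^3 - 3*w^2 + 4*w - 5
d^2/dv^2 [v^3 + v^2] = 6*v + 2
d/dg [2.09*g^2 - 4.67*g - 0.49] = 4.18*g - 4.67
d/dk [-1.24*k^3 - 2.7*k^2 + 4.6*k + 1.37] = -3.72*k^2 - 5.4*k + 4.6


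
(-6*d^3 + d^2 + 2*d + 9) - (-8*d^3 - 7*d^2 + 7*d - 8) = 2*d^3 + 8*d^2 - 5*d + 17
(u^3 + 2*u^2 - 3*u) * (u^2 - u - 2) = u^5 + u^4 - 7*u^3 - u^2 + 6*u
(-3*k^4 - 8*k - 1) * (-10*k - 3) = 30*k^5 + 9*k^4 + 80*k^2 + 34*k + 3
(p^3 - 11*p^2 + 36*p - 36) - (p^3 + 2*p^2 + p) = -13*p^2 + 35*p - 36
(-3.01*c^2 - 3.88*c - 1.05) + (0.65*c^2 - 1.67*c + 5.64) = -2.36*c^2 - 5.55*c + 4.59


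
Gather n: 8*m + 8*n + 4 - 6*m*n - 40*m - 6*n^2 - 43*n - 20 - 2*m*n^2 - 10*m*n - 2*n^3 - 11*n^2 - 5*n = -32*m - 2*n^3 + n^2*(-2*m - 17) + n*(-16*m - 40) - 16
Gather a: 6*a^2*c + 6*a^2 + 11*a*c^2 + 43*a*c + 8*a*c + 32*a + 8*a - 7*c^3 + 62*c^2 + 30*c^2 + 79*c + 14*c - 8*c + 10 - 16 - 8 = a^2*(6*c + 6) + a*(11*c^2 + 51*c + 40) - 7*c^3 + 92*c^2 + 85*c - 14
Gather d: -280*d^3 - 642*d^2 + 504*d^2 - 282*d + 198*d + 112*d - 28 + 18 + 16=-280*d^3 - 138*d^2 + 28*d + 6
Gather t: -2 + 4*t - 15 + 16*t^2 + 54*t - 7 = 16*t^2 + 58*t - 24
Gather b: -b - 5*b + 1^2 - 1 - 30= -6*b - 30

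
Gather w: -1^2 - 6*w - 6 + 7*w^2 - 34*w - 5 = 7*w^2 - 40*w - 12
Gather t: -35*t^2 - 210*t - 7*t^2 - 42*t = -42*t^2 - 252*t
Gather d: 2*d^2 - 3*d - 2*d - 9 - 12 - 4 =2*d^2 - 5*d - 25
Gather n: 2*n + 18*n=20*n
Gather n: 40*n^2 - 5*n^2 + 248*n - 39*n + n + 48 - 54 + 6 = 35*n^2 + 210*n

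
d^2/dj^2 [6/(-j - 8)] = -12/(j + 8)^3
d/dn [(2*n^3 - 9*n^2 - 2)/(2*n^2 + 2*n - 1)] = 2*(2*n^4 + 4*n^3 - 12*n^2 + 13*n + 2)/(4*n^4 + 8*n^3 - 4*n + 1)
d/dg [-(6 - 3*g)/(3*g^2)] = (4 - g)/g^3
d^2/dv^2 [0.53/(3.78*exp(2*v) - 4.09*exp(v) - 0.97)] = ((2.1677 - 8.0136*exp(v))*(-3.78*exp(2*v) + 4.09*exp(v) + 0.97) - 0.53*(7.56*exp(v) - 4.09)*(15.12*exp(v) - 8.18)*exp(v))*exp(v)/(-3.78*exp(2*v) + 4.09*exp(v) + 0.97)^3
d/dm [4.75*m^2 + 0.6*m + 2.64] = 9.5*m + 0.6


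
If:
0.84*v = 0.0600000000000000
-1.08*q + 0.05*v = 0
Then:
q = 0.00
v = 0.07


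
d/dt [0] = 0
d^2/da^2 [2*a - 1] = 0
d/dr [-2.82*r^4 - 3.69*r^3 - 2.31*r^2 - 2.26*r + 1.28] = -11.28*r^3 - 11.07*r^2 - 4.62*r - 2.26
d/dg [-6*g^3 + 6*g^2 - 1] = 6*g*(2 - 3*g)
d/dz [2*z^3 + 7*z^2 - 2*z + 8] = 6*z^2 + 14*z - 2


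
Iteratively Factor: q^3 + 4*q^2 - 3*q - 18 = (q - 2)*(q^2 + 6*q + 9) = (q - 2)*(q + 3)*(q + 3)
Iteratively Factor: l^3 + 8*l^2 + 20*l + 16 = (l + 2)*(l^2 + 6*l + 8) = (l + 2)*(l + 4)*(l + 2)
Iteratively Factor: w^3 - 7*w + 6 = (w - 1)*(w^2 + w - 6) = (w - 2)*(w - 1)*(w + 3)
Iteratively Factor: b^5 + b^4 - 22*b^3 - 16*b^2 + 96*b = (b + 3)*(b^4 - 2*b^3 - 16*b^2 + 32*b) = (b - 2)*(b + 3)*(b^3 - 16*b) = (b - 4)*(b - 2)*(b + 3)*(b^2 + 4*b) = b*(b - 4)*(b - 2)*(b + 3)*(b + 4)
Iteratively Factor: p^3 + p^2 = (p)*(p^2 + p) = p*(p + 1)*(p)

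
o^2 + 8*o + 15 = (o + 3)*(o + 5)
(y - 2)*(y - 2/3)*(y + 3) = y^3 + y^2/3 - 20*y/3 + 4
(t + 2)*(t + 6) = t^2 + 8*t + 12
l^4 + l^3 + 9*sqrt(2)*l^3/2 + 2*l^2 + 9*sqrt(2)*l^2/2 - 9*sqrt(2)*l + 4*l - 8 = (l - 1)*(l + 2)*(l + sqrt(2)/2)*(l + 4*sqrt(2))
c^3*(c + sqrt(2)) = c^4 + sqrt(2)*c^3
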